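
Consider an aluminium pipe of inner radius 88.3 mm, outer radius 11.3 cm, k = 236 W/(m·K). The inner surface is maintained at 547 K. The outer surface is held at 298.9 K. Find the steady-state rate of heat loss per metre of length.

Q' = 2πk·ΔT/ln(r₂/r₁) = 2π × 236 × 248.1 / ln(0.113/0.0883) = 1.49×10^6 W/m

Q' = 1490 kW/m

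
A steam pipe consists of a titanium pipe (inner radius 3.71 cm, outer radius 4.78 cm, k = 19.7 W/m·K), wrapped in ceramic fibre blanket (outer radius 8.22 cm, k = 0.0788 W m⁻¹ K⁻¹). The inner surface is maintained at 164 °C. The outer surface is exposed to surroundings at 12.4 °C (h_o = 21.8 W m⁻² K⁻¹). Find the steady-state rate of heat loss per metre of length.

Resistance network (inner→outer):
  R'_titanium = ln(0.0478/0.0371)/(2πk) = 0.2534/(2π·19.7) = 0.002047 m·K/W
  R'_ceramic fibre blanket = ln(0.0822/0.0478)/(2πk) = 0.5421/(2π·0.0788) = 1.095 m·K/W
  R'_conv,out = 1/(2πr h) = 1/(2π·0.0822·21.8) = 0.08882 m·K/W
ΣR = 0.002047 + 1.095 + 0.08882 = 1.186 m·K/W
Q' = ΔT/ΣR = (164 °C − 12.4 °C)/1.186 = 128 W/m

Q' = 128 W/m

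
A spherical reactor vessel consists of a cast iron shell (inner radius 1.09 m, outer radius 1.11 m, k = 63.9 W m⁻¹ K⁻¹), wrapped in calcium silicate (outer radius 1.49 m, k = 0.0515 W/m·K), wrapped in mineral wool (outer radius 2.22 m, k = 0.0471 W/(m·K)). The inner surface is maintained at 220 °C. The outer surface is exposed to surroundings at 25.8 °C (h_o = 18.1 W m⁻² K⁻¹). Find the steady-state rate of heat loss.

Q = 266 W

Resistance network (inner→outer):
  R_cast iron = (1/1.09 − 1/1.11)/(4πk) = 0.01653/(4π·63.9) = 2.059×10^-5 K/W
  R_calcium silicate = (1/1.11 − 1/1.49)/(4πk) = 0.2298/(4π·0.0515) = 0.3550 K/W
  R_mineral wool = (1/1.49 − 1/2.22)/(4πk) = 0.2207/(4π·0.0471) = 0.3729 K/W
  R_conv,out = 1/(4πr²h) = 1/(4π·2.22²·18.1) = 8.921×10^-4 K/W
ΣR = 2.059×10^-5 + 0.3550 + 0.3729 + 8.921×10^-4 = 0.7288 K/W
Q = ΔT/ΣR = (220 °C − 25.8 °C)/0.7288 = 266 W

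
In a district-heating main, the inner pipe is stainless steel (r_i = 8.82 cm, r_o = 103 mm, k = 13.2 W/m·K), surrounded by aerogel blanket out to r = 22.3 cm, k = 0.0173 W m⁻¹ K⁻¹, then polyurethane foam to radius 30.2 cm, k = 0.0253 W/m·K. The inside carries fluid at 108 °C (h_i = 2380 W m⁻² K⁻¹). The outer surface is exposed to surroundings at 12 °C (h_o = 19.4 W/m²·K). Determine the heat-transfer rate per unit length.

Resistance network (inner→outer):
  R'_conv,in = 1/(2πr h) = 1/(2π·0.0882·2380) = 7.582×10^-4 m·K/W
  R'_stainless steel = ln(0.103/0.0882)/(2πk) = 0.1551/(2π·13.2) = 0.001870 m·K/W
  R'_aerogel blanket = ln(0.223/0.103)/(2πk) = 0.7724/(2π·0.0173) = 7.106 m·K/W
  R'_polyurethane foam = ln(0.302/0.223)/(2πk) = 0.3033/(2π·0.0253) = 1.908 m·K/W
  R'_conv,out = 1/(2πr h) = 1/(2π·0.302·19.4) = 0.02717 m·K/W
ΣR = 7.582×10^-4 + 0.001870 + 7.106 + 1.908 + 0.02717 = 9.044 m·K/W
Q' = ΔT/ΣR = (108 °C − 12 °C)/9.044 = 10.6 W/m

Q' = 10.6 W/m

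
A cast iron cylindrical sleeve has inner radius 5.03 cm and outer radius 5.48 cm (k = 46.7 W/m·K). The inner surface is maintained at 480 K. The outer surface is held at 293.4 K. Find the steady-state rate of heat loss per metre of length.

Q' = 2πk·ΔT/ln(r₂/r₁) = 2π × 46.7 × 186.6 / ln(0.0548/0.0503) = 6.39×10^5 W/m

Q' = 6.39×10^5 W/m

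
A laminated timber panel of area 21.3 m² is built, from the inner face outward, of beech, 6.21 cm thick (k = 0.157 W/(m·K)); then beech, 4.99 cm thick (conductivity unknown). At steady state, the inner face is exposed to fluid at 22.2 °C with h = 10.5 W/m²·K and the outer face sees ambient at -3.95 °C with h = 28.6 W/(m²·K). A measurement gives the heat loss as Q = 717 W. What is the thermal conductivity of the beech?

ΣR = ΔT/Q = |22.2 − -3.95|/717 = 0.03647 K/W
Known resistances:
  R_conv,in = 1/(hA) = 1/(10.5·21.3) = 0.004471 K/W
  R_beech = L/(kA) = 0.0621/(0.157·21.3) = 0.01857 K/W
  R_conv,out = 1/(hA) = 1/(28.6·21.3) = 0.001642 K/W
R_beech = ΣR − ΣR_known = 0.03647 − 0.02468 = 0.01179 K/W
L/(kA) = 0.01179 ⇒ k = 0.0499/(0.01179·21.3) = 0.199 W/m·K

k = 0.199 W/m·K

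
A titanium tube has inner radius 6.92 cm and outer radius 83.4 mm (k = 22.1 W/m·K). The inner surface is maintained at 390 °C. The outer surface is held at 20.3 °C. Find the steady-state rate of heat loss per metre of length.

Q' = 2πk·ΔT/ln(r₂/r₁) = 2π × 22.1 × 369.7 / ln(0.0834/0.0692) = 2.75×10^5 W/m

Q' = 2.75×10^5 W/m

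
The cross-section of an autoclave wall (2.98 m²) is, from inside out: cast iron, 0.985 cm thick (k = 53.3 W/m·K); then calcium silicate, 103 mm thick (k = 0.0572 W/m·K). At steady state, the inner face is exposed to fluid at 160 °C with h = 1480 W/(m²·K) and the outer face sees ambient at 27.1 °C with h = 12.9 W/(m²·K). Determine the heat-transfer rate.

Treat each layer as a resistance in series:
  R_conv,in = 1/(hA) = 1/(1480·2.98) = 2.267×10^-4 K/W
  R_cast iron = L/(kA) = 0.00985/(53.3·2.98) = 6.201×10^-5 K/W
  R_calcium silicate = L/(kA) = 0.103/(0.0572·2.98) = 0.6043 K/W
  R_conv,out = 1/(hA) = 1/(12.9·2.98) = 0.02601 K/W
ΣR = 2.267×10^-4 + 6.201×10^-5 + 0.6043 + 0.02601 = 0.6306 K/W
Q = ΔT/ΣR = (160 °C − 27.1 °C)/0.6306 = 211 W

Q = 211 W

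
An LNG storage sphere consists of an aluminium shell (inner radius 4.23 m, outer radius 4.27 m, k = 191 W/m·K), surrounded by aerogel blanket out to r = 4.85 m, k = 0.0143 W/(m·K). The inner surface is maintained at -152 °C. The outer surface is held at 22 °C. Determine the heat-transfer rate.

Series thermal resistances, inner to outer:
  R_aluminium = (1/4.23 − 1/4.27)/(4πk) = 0.002215/(4π·191) = 9.227×10^-7 K/W
  R_aerogel blanket = (1/4.27 − 1/4.85)/(4πk) = 0.02801/(4π·0.0143) = 0.1559 K/W
ΣR = 9.227×10^-7 + 0.1559 = 0.1559 K/W
Q = ΔT/ΣR = (-152 °C − 22 °C)/0.1559 = -1120 W
(Negative Q ⇒ heat flows inward; heat gain = 1120 W.)

Q = 1120 W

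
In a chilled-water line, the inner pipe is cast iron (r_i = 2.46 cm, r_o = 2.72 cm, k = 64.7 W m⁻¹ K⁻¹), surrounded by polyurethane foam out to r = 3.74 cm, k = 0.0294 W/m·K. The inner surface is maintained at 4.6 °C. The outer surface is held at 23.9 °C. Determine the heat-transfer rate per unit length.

Q' = 11.2 W/m

Series thermal resistances, inner to outer:
  R'_cast iron = ln(0.0272/0.0246)/(2πk) = 0.1005/(2π·64.7) = 2.471×10^-4 m·K/W
  R'_polyurethane foam = ln(0.0374/0.0272)/(2πk) = 0.3185/(2π·0.0294) = 1.724 m·K/W
ΣR = 2.471×10^-4 + 1.724 = 1.724 m·K/W
Q' = ΔT/ΣR = (4.6 °C − 23.9 °C)/1.724 = -11.2 W/m
(Negative Q' ⇒ heat flows inward; heat gain = 11.2 W/m.)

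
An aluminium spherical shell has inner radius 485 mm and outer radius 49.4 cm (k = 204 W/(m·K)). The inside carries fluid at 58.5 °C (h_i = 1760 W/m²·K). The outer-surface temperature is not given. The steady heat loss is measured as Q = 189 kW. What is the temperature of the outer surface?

T_out = 19.4 °C

Series resistances:
  R_conv,in = 1/(4πr²h) = 1/(4π·0.485²·1760) = 1.922×10^-4 K/W
  R_aluminium = (1/0.485 − 1/0.494)/(4πk) = 0.03756/(4π·204) = 1.465×10^-5 K/W
ΣR = 2.069×10^-4 K/W
ΔT = Q·ΣR = 1.89×10^5 × 2.069×10^-4 = 39.10 K
Heat flows outward, so T_out = T_in − ΔT = 58.5 − 39.10 = 19.4 °C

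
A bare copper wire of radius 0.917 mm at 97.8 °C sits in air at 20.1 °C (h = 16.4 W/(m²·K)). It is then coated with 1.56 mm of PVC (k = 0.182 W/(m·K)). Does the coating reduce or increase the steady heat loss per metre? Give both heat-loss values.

increases: 7.34 → 16.2 W/m

Critical radius for a cylinder: r_cr = k/h = 0.0111 m = 1.11 cm.
Outer radius after coating: r₂ = 9.17×10^-4 + 0.00156 = 0.002477 m.
Since r₁ < r_cr and r₂ ≤ r_cr, the coating moves toward the maximum at r_cr — heat loss rises.
Bare: R = 1/(2πr₁h) = 10.58 m·K/W; Q = 77.7/10.58 = 7.34 W/m.
Coated: R = R_cond + R_conv = 4.787 m·K/W; Q = 77.7/4.787 = 16.2 W/m.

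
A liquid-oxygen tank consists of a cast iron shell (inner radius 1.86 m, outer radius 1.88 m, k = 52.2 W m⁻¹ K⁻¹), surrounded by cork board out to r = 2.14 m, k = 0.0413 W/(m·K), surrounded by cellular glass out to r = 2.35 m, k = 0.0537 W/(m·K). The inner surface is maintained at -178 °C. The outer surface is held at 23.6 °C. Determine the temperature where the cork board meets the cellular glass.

T = -43.3 °C

Treat each layer as a resistance in series:
  R_cast iron = (1/1.86 − 1/1.88)/(4πk) = 0.005720/(4π·52.2) = 8.719×10^-6 K/W
  R_cork board = (1/1.88 − 1/2.14)/(4πk) = 0.06463/(4π·0.0413) = 0.1245 K/W
  R_cellular glass = (1/2.14 − 1/2.35)/(4πk) = 0.04176/(4π·0.0537) = 0.06188 K/W
ΣR = 8.719×10^-6 + 0.1245 + 0.06188 = 0.1864 K/W
Q = ΔT/ΣR = (-178 °C − 23.6 °C)/0.1864 = -1082 W
From the inner boundary to the cork board/cellular glass interface, ΣR_partial = 0.1245 K/W.
T_interface = T_in − Q·ΣR_partial = -178 °C − (-1082)(0.1245) = -43.3 °C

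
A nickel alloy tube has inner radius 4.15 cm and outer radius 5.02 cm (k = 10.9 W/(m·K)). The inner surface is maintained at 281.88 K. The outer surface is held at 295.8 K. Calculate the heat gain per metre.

Q' = 5010 W/m

Q' = 2πk·ΔT/ln(r₂/r₁) = 2π × 10.9 × 13.92 / ln(0.0502/0.0415) = 5010 W/m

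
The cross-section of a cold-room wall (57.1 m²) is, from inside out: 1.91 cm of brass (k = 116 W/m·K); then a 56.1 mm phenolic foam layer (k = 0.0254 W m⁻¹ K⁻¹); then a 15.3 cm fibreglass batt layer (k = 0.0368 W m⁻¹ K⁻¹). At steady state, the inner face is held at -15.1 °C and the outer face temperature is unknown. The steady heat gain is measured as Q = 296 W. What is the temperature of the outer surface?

T_out = 17.9 °C

Sum the resistances:
  R_brass = L/(kA) = 0.0191/(116·57.1) = 2.884×10^-6 K/W
  R_phenolic foam = L/(kA) = 0.0561/(0.0254·57.1) = 0.03868 K/W
  R_fibreglass batt = L/(kA) = 0.153/(0.0368·57.1) = 0.07281 K/W
ΣR = 0.1115 K/W
ΔT = Q·ΣR = 296 × 0.1115 = 33.00 K
Heat flows inward, so T_out = T_in + ΔT = -15.1 + 33.00 = 17.9 °C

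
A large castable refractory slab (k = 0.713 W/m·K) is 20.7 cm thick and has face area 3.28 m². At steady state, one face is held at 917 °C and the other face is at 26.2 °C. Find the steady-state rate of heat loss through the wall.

Q = kA·ΔT/L = 0.713 × 3.28 × |917 °C − 26.2 °C| / 0.207 = 10100 W

Q = 10.1 kW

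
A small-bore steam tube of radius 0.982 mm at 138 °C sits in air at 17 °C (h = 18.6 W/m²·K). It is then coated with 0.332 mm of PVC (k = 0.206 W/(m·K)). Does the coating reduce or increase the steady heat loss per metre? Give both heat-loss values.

increases: 13.9 → 18.0 W/m

Critical radius for a cylinder: r_cr = k/h = 0.0111 m = 1.11 cm.
Outer radius after coating: r₂ = 9.82×10^-4 + 3.32×10^-4 = 0.001314 m.
Since r₁ < r_cr and r₂ ≤ r_cr, the coating moves toward the maximum at r_cr — heat loss rises.
Bare: R = 1/(2πr₁h) = 8.714 m·K/W; Q = 121/8.714 = 13.9 W/m.
Coated: R = R_cond + R_conv = 6.737 m·K/W; Q = 121/6.737 = 18.0 W/m.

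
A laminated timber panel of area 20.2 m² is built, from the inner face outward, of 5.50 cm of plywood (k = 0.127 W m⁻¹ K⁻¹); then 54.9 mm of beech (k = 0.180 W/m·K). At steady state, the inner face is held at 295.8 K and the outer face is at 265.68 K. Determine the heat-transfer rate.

Series thermal resistances, inner to outer:
  R_plywood = L/(kA) = 0.0550/(0.127·20.2) = 0.02144 K/W
  R_beech = L/(kA) = 0.0549/(0.180·20.2) = 0.01510 K/W
ΣR = 0.02144 + 0.01510 = 0.03654 K/W
Q = ΔT/ΣR = (295.8 K − 265.68 K)/0.03654 = 824 W

Q = 824 W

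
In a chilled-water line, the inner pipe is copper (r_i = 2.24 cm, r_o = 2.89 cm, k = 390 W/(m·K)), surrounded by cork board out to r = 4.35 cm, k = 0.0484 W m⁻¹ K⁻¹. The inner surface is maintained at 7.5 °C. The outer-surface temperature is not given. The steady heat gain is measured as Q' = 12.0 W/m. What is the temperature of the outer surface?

T_out = 23.6 °C

Sum the resistances:
  R'_copper = ln(0.0289/0.0224)/(2πk) = 0.2548/(2π·390) = 1.040×10^-4 m·K/W
  R'_cork board = ln(0.0435/0.0289)/(2πk) = 0.4089/(2π·0.0484) = 1.345 m·K/W
ΣR = 1.345 m·K/W
ΔT = Q'·ΣR = 12.0 × 1.345 = 16.14 K
Heat flows inward, so T_out = T_in + ΔT = 7.5 + 16.14 = 23.6 °C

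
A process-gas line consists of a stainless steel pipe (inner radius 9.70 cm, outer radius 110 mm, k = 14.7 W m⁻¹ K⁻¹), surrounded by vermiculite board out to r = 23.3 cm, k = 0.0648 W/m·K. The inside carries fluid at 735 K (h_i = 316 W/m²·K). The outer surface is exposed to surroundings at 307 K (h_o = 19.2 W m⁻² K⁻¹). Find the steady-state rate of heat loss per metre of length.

Treat each layer as a resistance in series:
  R'_conv,in = 1/(2πr h) = 1/(2π·0.0970·316) = 0.005192 m·K/W
  R'_stainless steel = ln(0.110/0.0970)/(2πk) = 0.1258/(2π·14.7) = 0.001362 m·K/W
  R'_vermiculite board = ln(0.233/0.110)/(2πk) = 0.7506/(2π·0.0648) = 1.843 m·K/W
  R'_conv,out = 1/(2πr h) = 1/(2π·0.233·19.2) = 0.03558 m·K/W
ΣR = 0.005192 + 0.001362 + 1.843 + 0.03558 = 1.885 m·K/W
Q' = ΔT/ΣR = (735 K − 307 K)/1.885 = 227 W/m

Q' = 227 W/m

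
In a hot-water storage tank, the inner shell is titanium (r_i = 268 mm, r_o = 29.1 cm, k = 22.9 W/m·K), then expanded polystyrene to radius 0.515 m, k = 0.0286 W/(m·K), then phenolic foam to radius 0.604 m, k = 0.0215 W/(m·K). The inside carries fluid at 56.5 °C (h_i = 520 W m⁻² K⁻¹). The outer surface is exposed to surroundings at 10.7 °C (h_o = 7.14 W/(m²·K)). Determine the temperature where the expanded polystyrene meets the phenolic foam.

T = 20.2 °C

Series thermal resistances, inner to outer:
  R_conv,in = 1/(4πr²h) = 1/(4π·0.268²·520) = 0.002131 K/W
  R_titanium = (1/0.268 − 1/0.291)/(4πk) = 0.2949/(4π·22.9) = 0.001025 K/W
  R_expanded polystyrene = (1/0.291 − 1/0.515)/(4πk) = 1.495/(4π·0.0286) = 4.159 K/W
  R_phenolic foam = (1/0.515 − 1/0.604)/(4πk) = 0.2861/(4π·0.0215) = 1.059 K/W
  R_conv,out = 1/(4πr²h) = 1/(4π·0.604²·7.14) = 0.03055 K/W
ΣR = 0.002131 + 0.001025 + 4.159 + 1.059 + 0.03055 = 5.252 K/W
Q = ΔT/ΣR = (56.5 °C − 10.7 °C)/5.252 = 8.720 W
From the inner boundary to the expanded polystyrene/phenolic foam interface, ΣR_partial = 4.162 K/W.
T_interface = T_in − Q·ΣR_partial = 56.5 °C − (8.720)(4.162) = 20.2 °C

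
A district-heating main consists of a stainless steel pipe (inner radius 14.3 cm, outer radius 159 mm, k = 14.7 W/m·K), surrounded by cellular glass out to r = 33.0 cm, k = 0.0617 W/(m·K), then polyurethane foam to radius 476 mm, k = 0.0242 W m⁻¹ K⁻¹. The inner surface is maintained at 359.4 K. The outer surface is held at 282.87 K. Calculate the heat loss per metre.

Q' = 17.8 W/m

Treat each layer as a resistance in series:
  R'_stainless steel = ln(0.159/0.143)/(2πk) = 0.1061/(2π·14.7) = 0.001148 m·K/W
  R'_cellular glass = ln(0.330/0.159)/(2πk) = 0.7302/(2π·0.0617) = 1.884 m·K/W
  R'_polyurethane foam = ln(0.476/0.330)/(2πk) = 0.3663/(2π·0.0242) = 2.409 m·K/W
ΣR = 0.001148 + 1.884 + 2.409 = 4.294 m·K/W
Q' = ΔT/ΣR = (359.4 K − 282.87 K)/4.294 = 17.8 W/m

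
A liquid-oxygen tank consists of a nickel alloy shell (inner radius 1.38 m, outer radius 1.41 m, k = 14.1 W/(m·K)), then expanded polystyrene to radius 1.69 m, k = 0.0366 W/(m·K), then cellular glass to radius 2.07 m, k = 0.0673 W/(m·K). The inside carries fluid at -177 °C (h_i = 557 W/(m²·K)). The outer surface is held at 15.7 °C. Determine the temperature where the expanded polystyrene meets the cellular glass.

Resistance network (inner→outer):
  R_conv,in = 1/(4πr²h) = 1/(4π·1.38²·557) = 7.502×10^-5 K/W
  R_nickel alloy = (1/1.38 − 1/1.41)/(4πk) = 0.01542/(4π·14.1) = 8.701×10^-5 K/W
  R_expanded polystyrene = (1/1.41 − 1/1.69)/(4πk) = 0.1175/(4π·0.0366) = 0.2555 K/W
  R_cellular glass = (1/1.69 − 1/2.07)/(4πk) = 0.1086/(4π·0.0673) = 0.1284 K/W
ΣR = 7.502×10^-5 + 8.701×10^-5 + 0.2555 + 0.1284 = 0.3841 K/W
Q = ΔT/ΣR = (-177 °C − 15.7 °C)/0.3841 = -501.7 W
From the inner boundary to the expanded polystyrene/cellular glass interface, ΣR_partial = 0.2557 K/W.
T_interface = T_in − Q·ΣR_partial = -177 °C − (-501.7)(0.2557) = -48.7 °C

T = -48.7 °C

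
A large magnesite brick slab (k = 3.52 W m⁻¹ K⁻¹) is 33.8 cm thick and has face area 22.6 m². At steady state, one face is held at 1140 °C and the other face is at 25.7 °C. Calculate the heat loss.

Q = kA·ΔT/L = 3.52 × 22.6 × |1140 °C − 25.7 °C| / 0.338 = 2.62×10^5 W

Q = 262 kW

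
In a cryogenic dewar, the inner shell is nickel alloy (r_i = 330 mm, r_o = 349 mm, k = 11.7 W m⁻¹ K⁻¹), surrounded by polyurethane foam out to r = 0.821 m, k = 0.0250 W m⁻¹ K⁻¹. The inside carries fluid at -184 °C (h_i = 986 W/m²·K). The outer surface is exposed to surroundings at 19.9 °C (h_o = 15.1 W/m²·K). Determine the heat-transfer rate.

Q = 38.8 W

Treat each layer as a resistance in series:
  R_conv,in = 1/(4πr²h) = 1/(4π·0.330²·986) = 7.411×10^-4 K/W
  R_nickel alloy = (1/0.330 − 1/0.349)/(4πk) = 0.1650/(4π·11.7) = 0.001122 K/W
  R_polyurethane foam = (1/0.349 − 1/0.821)/(4πk) = 1.647/(4π·0.0250) = 5.244 K/W
  R_conv,out = 1/(4πr²h) = 1/(4π·0.821²·15.1) = 0.007819 K/W
ΣR = 7.411×10^-4 + 0.001122 + 5.244 + 0.007819 = 5.254 K/W
Q = ΔT/ΣR = (-184 °C − 19.9 °C)/5.254 = -38.8 W
(Negative Q ⇒ heat flows inward; heat gain = 38.8 W.)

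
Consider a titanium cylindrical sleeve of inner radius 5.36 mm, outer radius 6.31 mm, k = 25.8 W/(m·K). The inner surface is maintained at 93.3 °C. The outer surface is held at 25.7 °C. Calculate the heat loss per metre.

Q' = 2πk·ΔT/ln(r₂/r₁) = 2π × 25.8 × 67.6 / ln(0.00631/0.00536) = 67200 W/m

Q' = 67.2 kW/m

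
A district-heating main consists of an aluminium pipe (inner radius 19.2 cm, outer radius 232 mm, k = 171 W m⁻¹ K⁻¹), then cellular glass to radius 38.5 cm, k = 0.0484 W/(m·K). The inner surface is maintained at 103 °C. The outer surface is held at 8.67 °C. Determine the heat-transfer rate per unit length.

Q' = 56.6 W/m

Treat each layer as a resistance in series:
  R'_aluminium = ln(0.232/0.192)/(2πk) = 0.1892/(2π·171) = 1.761×10^-4 m·K/W
  R'_cellular glass = ln(0.385/0.232)/(2πk) = 0.5065/(2π·0.0484) = 1.666 m·K/W
ΣR = 1.761×10^-4 + 1.666 = 1.666 m·K/W
Q' = ΔT/ΣR = (103 °C − 8.67 °C)/1.666 = 56.6 W/m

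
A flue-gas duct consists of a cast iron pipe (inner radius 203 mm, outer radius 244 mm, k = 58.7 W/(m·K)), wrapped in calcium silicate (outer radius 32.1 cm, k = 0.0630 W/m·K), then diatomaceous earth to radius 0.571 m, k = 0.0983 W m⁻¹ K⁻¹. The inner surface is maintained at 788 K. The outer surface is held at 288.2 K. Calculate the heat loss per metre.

Resistance network (inner→outer):
  R'_cast iron = ln(0.244/0.203)/(2πk) = 0.1840/(2π·58.7) = 4.988×10^-4 m·K/W
  R'_calcium silicate = ln(0.321/0.244)/(2πk) = 0.2743/(2π·0.0630) = 0.6929 m·K/W
  R'_diatomaceous earth = ln(0.571/0.321)/(2πk) = 0.5759/(2π·0.0983) = 0.9325 m·K/W
ΣR = 4.988×10^-4 + 0.6929 + 0.9325 = 1.626 m·K/W
Q' = ΔT/ΣR = (788 K − 288.2 K)/1.626 = 307 W/m

Q' = 307 W/m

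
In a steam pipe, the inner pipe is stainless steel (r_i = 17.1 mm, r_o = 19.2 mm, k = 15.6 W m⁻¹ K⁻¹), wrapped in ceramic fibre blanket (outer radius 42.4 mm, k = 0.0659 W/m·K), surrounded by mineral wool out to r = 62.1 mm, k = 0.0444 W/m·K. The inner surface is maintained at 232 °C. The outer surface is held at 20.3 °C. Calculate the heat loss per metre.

Q' = 64.5 W/m

Series thermal resistances, inner to outer:
  R'_stainless steel = ln(0.0192/0.0171)/(2πk) = 0.1158/(2π·15.6) = 0.001182 m·K/W
  R'_ceramic fibre blanket = ln(0.0424/0.0192)/(2πk) = 0.7922/(2π·0.0659) = 1.913 m·K/W
  R'_mineral wool = ln(0.0621/0.0424)/(2πk) = 0.3816/(2π·0.0444) = 1.368 m·K/W
ΣR = 0.001182 + 1.913 + 1.368 = 3.282 m·K/W
Q' = ΔT/ΣR = (232 °C − 20.3 °C)/3.282 = 64.5 W/m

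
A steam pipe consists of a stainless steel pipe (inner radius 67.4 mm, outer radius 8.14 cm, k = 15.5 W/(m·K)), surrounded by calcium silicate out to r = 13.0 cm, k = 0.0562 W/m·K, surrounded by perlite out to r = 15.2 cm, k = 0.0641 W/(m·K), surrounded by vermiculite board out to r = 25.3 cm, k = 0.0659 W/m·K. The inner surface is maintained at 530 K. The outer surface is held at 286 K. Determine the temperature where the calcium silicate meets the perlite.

T = 420 K

Series thermal resistances, inner to outer:
  R'_stainless steel = ln(0.0814/0.0674)/(2πk) = 0.1887/(2π·15.5) = 0.001938 m·K/W
  R'_calcium silicate = ln(0.130/0.0814)/(2πk) = 0.4682/(2π·0.0562) = 1.326 m·K/W
  R'_perlite = ln(0.152/0.130)/(2πk) = 0.1563/(2π·0.0641) = 0.3882 m·K/W
  R'_vermiculite board = ln(0.253/0.152)/(2πk) = 0.5095/(2π·0.0659) = 1.231 m·K/W
ΣR = 0.001938 + 1.326 + 0.3882 + 1.231 = 2.947 m·K/W
Q' = ΔT/ΣR = (530 K − 286 K)/2.947 = 82.80 W/m
From the inner boundary to the calcium silicate/perlite interface, ΣR_partial = 1.328 m·K/W.
T_interface = T_in − Q'·ΣR_partial = 530 K − (82.80)(1.328) = 420 K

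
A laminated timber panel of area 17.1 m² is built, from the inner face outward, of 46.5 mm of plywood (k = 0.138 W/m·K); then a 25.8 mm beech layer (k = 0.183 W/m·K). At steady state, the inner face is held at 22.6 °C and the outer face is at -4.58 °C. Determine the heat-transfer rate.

Treat each layer as a resistance in series:
  R_plywood = L/(kA) = 0.0465/(0.138·17.1) = 0.01971 K/W
  R_beech = L/(kA) = 0.0258/(0.183·17.1) = 0.008245 K/W
ΣR = 0.01971 + 0.008245 = 0.02796 K/W
Q = ΔT/ΣR = (22.6 °C − -4.58 °C)/0.02796 = 972 W

Q = 972 W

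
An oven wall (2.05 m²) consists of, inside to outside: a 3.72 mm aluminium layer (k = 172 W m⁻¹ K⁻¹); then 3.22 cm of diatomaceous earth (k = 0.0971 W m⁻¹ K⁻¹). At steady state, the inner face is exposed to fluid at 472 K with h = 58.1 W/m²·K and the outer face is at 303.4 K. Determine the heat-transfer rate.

Q = 991 W

Series thermal resistances, inner to outer:
  R_conv,in = 1/(hA) = 1/(58.1·2.05) = 0.008396 K/W
  R_aluminium = L/(kA) = 0.00372/(172·2.05) = 1.055×10^-5 K/W
  R_diatomaceous earth = L/(kA) = 0.0322/(0.0971·2.05) = 0.1618 K/W
ΣR = 0.008396 + 1.055×10^-5 + 0.1618 = 0.1702 K/W
Q = ΔT/ΣR = (472 K − 303.4 K)/0.1702 = 991 W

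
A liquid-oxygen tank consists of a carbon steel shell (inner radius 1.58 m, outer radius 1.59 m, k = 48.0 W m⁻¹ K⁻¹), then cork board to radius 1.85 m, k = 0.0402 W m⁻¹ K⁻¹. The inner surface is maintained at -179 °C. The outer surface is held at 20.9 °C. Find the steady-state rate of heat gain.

Series thermal resistances, inner to outer:
  R_carbon steel = (1/1.58 − 1/1.59)/(4πk) = 0.003981/(4π·48.0) = 6.599×10^-6 K/W
  R_cork board = (1/1.59 − 1/1.85)/(4πk) = 0.08839/(4π·0.0402) = 0.1750 K/W
ΣR = 6.599×10^-6 + 0.1750 = 0.1750 K/W
Q = ΔT/ΣR = (-179 °C − 20.9 °C)/0.1750 = -1140 W
(Negative Q ⇒ heat flows inward; heat gain = 1140 W.)

Q = 1140 W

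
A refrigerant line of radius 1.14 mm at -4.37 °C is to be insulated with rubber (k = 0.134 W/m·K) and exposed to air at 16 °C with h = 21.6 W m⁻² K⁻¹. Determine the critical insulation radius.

For a cylinder, r_cr = k_ins/h = 0.134/21.6 = 0.00620 m = 0.620 cm

r_cr = 0.620 cm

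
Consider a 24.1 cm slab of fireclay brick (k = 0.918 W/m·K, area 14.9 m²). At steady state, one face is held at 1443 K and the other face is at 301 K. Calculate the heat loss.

Q = kA·ΔT/L = 0.918 × 14.9 × |1443 K − 301 K| / 0.241 = 64800 W

Q = 64.8 kW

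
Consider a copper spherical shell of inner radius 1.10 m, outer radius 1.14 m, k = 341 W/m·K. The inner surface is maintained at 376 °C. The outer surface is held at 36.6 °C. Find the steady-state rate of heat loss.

Q = 4.56×10^7 W

Q = 4πk·ΔT/(1/r₁ − 1/r₂) = 4π × 341 × 339.4 / (1/1.10 − 1/1.14) = 4.56×10^7 W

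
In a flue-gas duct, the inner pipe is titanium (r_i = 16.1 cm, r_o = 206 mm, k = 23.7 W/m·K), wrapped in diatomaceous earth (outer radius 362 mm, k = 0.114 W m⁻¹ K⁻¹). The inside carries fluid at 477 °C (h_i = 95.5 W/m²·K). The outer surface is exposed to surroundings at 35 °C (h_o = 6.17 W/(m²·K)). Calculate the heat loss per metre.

Treat each layer as a resistance in series:
  R'_conv,in = 1/(2πr h) = 1/(2π·0.161·95.5) = 0.01035 m·K/W
  R'_titanium = ln(0.206/0.161)/(2πk) = 0.2465/(2π·23.7) = 0.001655 m·K/W
  R'_diatomaceous earth = ln(0.362/0.206)/(2πk) = 0.5638/(2π·0.114) = 0.7871 m·K/W
  R'_conv,out = 1/(2πr h) = 1/(2π·0.362·6.17) = 0.07126 m·K/W
ΣR = 0.01035 + 0.001655 + 0.7871 + 0.07126 = 0.8704 m·K/W
Q' = ΔT/ΣR = (477 °C − 35 °C)/0.8704 = 508 W/m

Q' = 508 W/m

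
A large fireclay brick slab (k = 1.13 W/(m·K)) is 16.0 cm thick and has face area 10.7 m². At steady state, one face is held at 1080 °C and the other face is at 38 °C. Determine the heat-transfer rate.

Q = 78700 W

Q = kA·ΔT/L = 1.13 × 10.7 × |1080 °C − 38 °C| / 0.160 = 78700 W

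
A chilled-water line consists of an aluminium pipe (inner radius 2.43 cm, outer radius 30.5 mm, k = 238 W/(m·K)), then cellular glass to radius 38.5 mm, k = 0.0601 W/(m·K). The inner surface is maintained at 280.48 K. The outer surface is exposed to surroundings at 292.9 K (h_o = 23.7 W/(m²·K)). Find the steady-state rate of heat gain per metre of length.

Q' = 15.7 W/m

Treat each layer as a resistance in series:
  R'_aluminium = ln(0.0305/0.0243)/(2πk) = 0.2273/(2π·238) = 1.520×10^-4 m·K/W
  R'_cellular glass = ln(0.0385/0.0305)/(2πk) = 0.2329/(2π·0.0601) = 0.6168 m·K/W
  R'_conv,out = 1/(2πr h) = 1/(2π·0.0385·23.7) = 0.1744 m·K/W
ΣR = 1.520×10^-4 + 0.6168 + 0.1744 = 0.7914 m·K/W
Q' = ΔT/ΣR = (280.48 K − 292.9 K)/0.7914 = -15.7 W/m
(Negative Q' ⇒ heat flows inward; heat gain = 15.7 W/m.)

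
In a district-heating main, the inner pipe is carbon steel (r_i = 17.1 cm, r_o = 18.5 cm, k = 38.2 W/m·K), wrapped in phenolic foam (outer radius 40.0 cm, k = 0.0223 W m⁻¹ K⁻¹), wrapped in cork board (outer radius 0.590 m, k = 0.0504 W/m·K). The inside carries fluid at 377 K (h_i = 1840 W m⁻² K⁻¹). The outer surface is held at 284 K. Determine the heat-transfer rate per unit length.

Treat each layer as a resistance in series:
  R'_conv,in = 1/(2πr h) = 1/(2π·0.171·1840) = 5.058×10^-4 m·K/W
  R'_carbon steel = ln(0.185/0.171)/(2πk) = 0.07869/(2π·38.2) = 3.279×10^-4 m·K/W
  R'_phenolic foam = ln(0.400/0.185)/(2πk) = 0.7711/(2π·0.0223) = 5.503 m·K/W
  R'_cork board = ln(0.590/0.400)/(2πk) = 0.3887/(2π·0.0504) = 1.227 m·K/W
ΣR = 5.058×10^-4 + 3.279×10^-4 + 5.503 + 1.227 = 6.731 m·K/W
Q' = ΔT/ΣR = (377 K − 284 K)/6.731 = 13.8 W/m

Q' = 13.8 W/m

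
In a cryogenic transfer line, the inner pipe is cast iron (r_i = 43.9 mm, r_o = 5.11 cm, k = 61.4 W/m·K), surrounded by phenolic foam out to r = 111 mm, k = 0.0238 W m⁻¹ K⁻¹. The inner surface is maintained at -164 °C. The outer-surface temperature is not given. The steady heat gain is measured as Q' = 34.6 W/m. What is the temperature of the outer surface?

T_out = 15.5 °C

Series resistances:
  R'_cast iron = ln(0.0511/0.0439)/(2πk) = 0.1519/(2π·61.4) = 3.937×10^-4 m·K/W
  R'_phenolic foam = ln(0.111/0.0511)/(2πk) = 0.7757/(2π·0.0238) = 5.188 m·K/W
ΣR = 5.188 m·K/W
ΔT = Q'·ΣR = 34.6 × 5.188 = 179.5 K
Heat flows inward, so T_out = T_in + ΔT = -164 + 179.5 = 15.5 °C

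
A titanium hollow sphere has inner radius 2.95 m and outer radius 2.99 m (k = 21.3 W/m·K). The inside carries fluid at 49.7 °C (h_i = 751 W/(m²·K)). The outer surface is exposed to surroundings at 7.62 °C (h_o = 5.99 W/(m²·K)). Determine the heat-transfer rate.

Treat each layer as a resistance in series:
  R_conv,in = 1/(4πr²h) = 1/(4π·2.95²·751) = 1.218×10^-5 K/W
  R_titanium = (1/2.95 − 1/2.99)/(4πk) = 0.004535/(4π·21.3) = 1.694×10^-5 K/W
  R_conv,out = 1/(4πr²h) = 1/(4π·2.99²·5.99) = 0.001486 K/W
ΣR = 1.218×10^-5 + 1.694×10^-5 + 0.001486 = 0.001515 K/W
Q = ΔT/ΣR = (49.7 °C − 7.62 °C)/0.001515 = 27800 W

Q = 27.8 kW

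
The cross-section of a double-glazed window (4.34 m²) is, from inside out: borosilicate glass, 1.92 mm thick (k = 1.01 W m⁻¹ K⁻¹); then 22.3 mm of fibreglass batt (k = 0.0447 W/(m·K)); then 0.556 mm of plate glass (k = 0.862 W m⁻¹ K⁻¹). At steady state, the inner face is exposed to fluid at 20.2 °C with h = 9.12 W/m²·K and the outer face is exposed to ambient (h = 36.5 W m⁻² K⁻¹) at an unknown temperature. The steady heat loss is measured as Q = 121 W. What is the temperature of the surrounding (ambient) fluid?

T_out = 2.40 °C

Series resistances:
  R_conv,in = 1/(hA) = 1/(9.12·4.34) = 0.02526 K/W
  R_borosilicate glass = L/(kA) = 0.00192/(1.01·4.34) = 4.380×10^-4 K/W
  R_fibreglass batt = L/(kA) = 0.0223/(0.0447·4.34) = 0.1149 K/W
  R_plate glass = L/(kA) = 5.56×10^-4/(0.862·4.34) = 1.486×10^-4 K/W
  R_conv,out = 1/(hA) = 1/(36.5·4.34) = 0.006313 K/W
ΣR = 0.1471 K/W
ΔT = Q·ΣR = 121 × 0.1471 = 17.80 K
Heat flows outward, so T_out = T_in − ΔT = 20.2 − 17.80 = 2.40 °C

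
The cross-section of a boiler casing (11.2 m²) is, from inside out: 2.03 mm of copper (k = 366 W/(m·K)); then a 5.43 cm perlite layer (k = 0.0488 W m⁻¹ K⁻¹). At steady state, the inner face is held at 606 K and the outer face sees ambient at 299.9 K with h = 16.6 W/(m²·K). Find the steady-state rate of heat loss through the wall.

Treat each layer as a resistance in series:
  R_copper = L/(kA) = 0.00203/(366·11.2) = 4.952×10^-7 K/W
  R_perlite = L/(kA) = 0.0543/(0.0488·11.2) = 0.09935 K/W
  R_conv,out = 1/(hA) = 1/(16.6·11.2) = 0.005379 K/W
ΣR = 4.952×10^-7 + 0.09935 + 0.005379 = 0.1047 K/W
Q = ΔT/ΣR = (606 K − 299.9 K)/0.1047 = 2920 W

Q = 2.92 kW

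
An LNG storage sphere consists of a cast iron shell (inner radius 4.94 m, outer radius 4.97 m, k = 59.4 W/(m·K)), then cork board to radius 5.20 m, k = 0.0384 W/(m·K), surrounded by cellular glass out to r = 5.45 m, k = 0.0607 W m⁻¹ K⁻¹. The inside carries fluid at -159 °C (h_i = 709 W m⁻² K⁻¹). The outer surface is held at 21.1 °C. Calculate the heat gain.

Resistance network (inner→outer):
  R_conv,in = 1/(4πr²h) = 1/(4π·4.94²·709) = 4.599×10^-6 K/W
  R_cast iron = (1/4.94 − 1/4.97)/(4πk) = 0.001222/(4π·59.4) = 1.637×10^-6 K/W
  R_cork board = (1/4.97 − 1/5.20)/(4πk) = 0.008900/(4π·0.0384) = 0.01844 K/W
  R_cellular glass = (1/5.20 − 1/5.45)/(4πk) = 0.008821/(4π·0.0607) = 0.01156 K/W
ΣR = 4.599×10^-6 + 1.637×10^-6 + 0.01844 + 0.01156 = 0.03001 K/W
Q = ΔT/ΣR = (-159 °C − 21.1 °C)/0.03001 = -6000 W
(Negative Q ⇒ heat flows inward; heat gain = 6000 W.)

Q = 6.00 kW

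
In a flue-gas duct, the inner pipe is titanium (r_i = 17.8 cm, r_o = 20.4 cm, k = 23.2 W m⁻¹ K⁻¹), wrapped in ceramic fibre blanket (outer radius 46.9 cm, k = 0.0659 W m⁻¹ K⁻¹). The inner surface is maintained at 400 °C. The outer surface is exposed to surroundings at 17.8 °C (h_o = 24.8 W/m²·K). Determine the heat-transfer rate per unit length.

Q' = 189 W/m

Treat each layer as a resistance in series:
  R'_titanium = ln(0.204/0.178)/(2πk) = 0.1363/(2π·23.2) = 9.353×10^-4 m·K/W
  R'_ceramic fibre blanket = ln(0.469/0.204)/(2πk) = 0.8325/(2π·0.0659) = 2.011 m·K/W
  R'_conv,out = 1/(2πr h) = 1/(2π·0.469·24.8) = 0.01368 m·K/W
ΣR = 9.353×10^-4 + 2.011 + 0.01368 = 2.026 m·K/W
Q' = ΔT/ΣR = (400 °C − 17.8 °C)/2.026 = 189 W/m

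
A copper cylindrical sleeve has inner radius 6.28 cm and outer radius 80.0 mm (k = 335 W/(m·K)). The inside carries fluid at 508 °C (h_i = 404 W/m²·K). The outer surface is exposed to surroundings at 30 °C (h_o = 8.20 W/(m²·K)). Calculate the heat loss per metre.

Resistance network (inner→outer):
  R'_conv,in = 1/(2πr h) = 1/(2π·0.0628·404) = 0.006273 m·K/W
  R'_copper = ln(0.0800/0.0628)/(2πk) = 0.2421/(2π·335) = 1.150×10^-4 m·K/W
  R'_conv,out = 1/(2πr h) = 1/(2π·0.0800·8.20) = 0.2426 m·K/W
ΣR = 0.006273 + 1.150×10^-4 + 0.2426 = 0.2490 m·K/W
Q' = ΔT/ΣR = (508 °C − 30 °C)/0.2490 = 1920 W/m

Q' = 1920 W/m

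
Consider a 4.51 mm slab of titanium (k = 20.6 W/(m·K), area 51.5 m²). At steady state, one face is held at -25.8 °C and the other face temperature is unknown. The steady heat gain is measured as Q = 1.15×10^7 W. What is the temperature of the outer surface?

T_out = 23.1 °C

Series resistances:
  R_titanium = L/(kA) = 0.00451/(20.6·51.5) = 4.251×10^-6 K/W
ΣR = 4.251×10^-6 K/W
ΔT = Q·ΣR = 1.15×10^7 × 4.251×10^-6 = 48.89 K
Heat flows inward, so T_out = T_in + ΔT = -25.8 + 48.89 = 23.1 °C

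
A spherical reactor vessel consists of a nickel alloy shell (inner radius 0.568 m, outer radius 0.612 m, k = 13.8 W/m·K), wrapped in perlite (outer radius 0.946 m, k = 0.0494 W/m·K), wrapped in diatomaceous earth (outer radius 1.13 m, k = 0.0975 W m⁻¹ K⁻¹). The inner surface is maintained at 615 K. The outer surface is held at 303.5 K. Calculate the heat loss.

Q = 291 W

Treat each layer as a resistance in series:
  R_nickel alloy = (1/0.568 − 1/0.612)/(4πk) = 0.1266/(4π·13.8) = 7.299×10^-4 K/W
  R_perlite = (1/0.612 − 1/0.946)/(4πk) = 0.5769/(4π·0.0494) = 0.9293 K/W
  R_diatomaceous earth = (1/0.946 − 1/1.13)/(4πk) = 0.1721/(4π·0.0975) = 0.1405 K/W
ΣR = 7.299×10^-4 + 0.9293 + 0.1405 = 1.071 K/W
Q = ΔT/ΣR = (615 K − 303.5 K)/1.071 = 291 W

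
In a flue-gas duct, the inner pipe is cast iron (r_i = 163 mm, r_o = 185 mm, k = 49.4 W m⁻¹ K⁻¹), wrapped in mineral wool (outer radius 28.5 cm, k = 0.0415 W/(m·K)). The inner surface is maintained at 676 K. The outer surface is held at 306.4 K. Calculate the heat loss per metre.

Q' = 223 W/m

Series thermal resistances, inner to outer:
  R'_cast iron = ln(0.185/0.163)/(2πk) = 0.1266/(2π·49.4) = 4.079×10^-4 m·K/W
  R'_mineral wool = ln(0.285/0.185)/(2πk) = 0.4321/(2π·0.0415) = 1.657 m·K/W
ΣR = 4.079×10^-4 + 1.657 = 1.657 m·K/W
Q' = ΔT/ΣR = (676 K − 306.4 K)/1.657 = 223 W/m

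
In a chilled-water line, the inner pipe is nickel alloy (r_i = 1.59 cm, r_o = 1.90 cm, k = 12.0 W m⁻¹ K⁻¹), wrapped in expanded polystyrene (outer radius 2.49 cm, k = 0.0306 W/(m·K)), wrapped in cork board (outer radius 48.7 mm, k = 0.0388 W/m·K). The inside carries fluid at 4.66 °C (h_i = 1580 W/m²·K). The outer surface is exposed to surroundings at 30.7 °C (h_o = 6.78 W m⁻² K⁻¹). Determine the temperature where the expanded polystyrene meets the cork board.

T = 12.6 °C

Series thermal resistances, inner to outer:
  R'_conv,in = 1/(2πr h) = 1/(2π·0.0159·1580) = 0.006335 m·K/W
  R'_nickel alloy = ln(0.0190/0.0159)/(2πk) = 0.1781/(2π·12.0) = 0.002362 m·K/W
  R'_expanded polystyrene = ln(0.0249/0.0190)/(2πk) = 0.2704/(2π·0.0306) = 1.407 m·K/W
  R'_cork board = ln(0.0487/0.0249)/(2πk) = 0.6708/(2π·0.0388) = 2.752 m·K/W
  R'_conv,out = 1/(2πr h) = 1/(2π·0.0487·6.78) = 0.4820 m·K/W
ΣR = 0.006335 + 0.002362 + 1.407 + 2.752 + 0.4820 = 4.650 m·K/W
Q' = ΔT/ΣR = (4.66 °C − 30.7 °C)/4.650 = -5.600 W/m
From the inner boundary to the expanded polystyrene/cork board interface, ΣR_partial = 1.416 m·K/W.
T_interface = T_in − Q'·ΣR_partial = 4.66 °C − (-5.600)(1.416) = 12.6 °C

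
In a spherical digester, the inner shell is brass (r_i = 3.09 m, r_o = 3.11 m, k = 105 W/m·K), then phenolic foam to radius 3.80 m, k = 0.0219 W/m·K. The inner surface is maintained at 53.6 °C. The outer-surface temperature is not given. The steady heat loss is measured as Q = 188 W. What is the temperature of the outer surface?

Series resistances:
  R_brass = (1/3.09 − 1/3.11)/(4πk) = 0.002081/(4π·105) = 1.577×10^-6 K/W
  R_phenolic foam = (1/3.11 − 1/3.80)/(4πk) = 0.05839/(4π·0.0219) = 0.2122 K/W
ΣR = 0.2122 K/W
ΔT = Q·ΣR = 188 × 0.2122 = 39.89 K
Heat flows outward, so T_out = T_in − ΔT = 53.6 − 39.89 = 13.7 °C

T_out = 13.7 °C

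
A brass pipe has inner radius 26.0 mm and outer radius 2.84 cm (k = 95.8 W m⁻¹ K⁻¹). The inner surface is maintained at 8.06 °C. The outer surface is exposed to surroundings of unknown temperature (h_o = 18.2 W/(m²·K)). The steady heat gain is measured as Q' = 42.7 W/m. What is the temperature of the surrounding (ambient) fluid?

T_out = 21.2 °C

Sum the resistances:
  R'_brass = ln(0.0284/0.0260)/(2πk) = 0.08829/(2π·95.8) = 1.467×10^-4 m·K/W
  R'_conv,out = 1/(2πr h) = 1/(2π·0.0284·18.2) = 0.3079 m·K/W
ΣR = 0.3081 m·K/W
ΔT = Q'·ΣR = 42.7 × 0.3081 = 13.16 K
Heat flows inward, so T_out = T_in + ΔT = 8.06 + 13.16 = 21.2 °C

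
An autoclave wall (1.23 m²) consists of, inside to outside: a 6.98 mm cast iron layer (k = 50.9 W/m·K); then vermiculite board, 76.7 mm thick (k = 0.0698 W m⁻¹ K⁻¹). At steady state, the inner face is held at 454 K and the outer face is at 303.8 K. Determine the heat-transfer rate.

Series thermal resistances, inner to outer:
  R_cast iron = L/(kA) = 0.00698/(50.9·1.23) = 1.115×10^-4 K/W
  R_vermiculite board = L/(kA) = 0.0767/(0.0698·1.23) = 0.8934 K/W
ΣR = 1.115×10^-4 + 0.8934 = 0.8935 K/W
Q = ΔT/ΣR = (454 K − 303.8 K)/0.8935 = 168 W

Q = 168 W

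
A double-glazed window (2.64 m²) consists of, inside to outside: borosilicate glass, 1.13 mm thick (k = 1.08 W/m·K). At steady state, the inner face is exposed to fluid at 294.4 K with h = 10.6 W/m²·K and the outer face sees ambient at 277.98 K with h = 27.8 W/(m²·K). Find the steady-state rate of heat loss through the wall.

Treat each layer as a resistance in series:
  R_conv,in = 1/(hA) = 1/(10.6·2.64) = 0.03573 K/W
  R_borosilicate glass = L/(kA) = 0.00113/(1.08·2.64) = 3.963×10^-4 K/W
  R_conv,out = 1/(hA) = 1/(27.8·2.64) = 0.01363 K/W
ΣR = 0.03573 + 3.963×10^-4 + 0.01363 = 0.04976 K/W
Q = ΔT/ΣR = (294.4 K − 277.98 K)/0.04976 = 330 W

Q = 330 W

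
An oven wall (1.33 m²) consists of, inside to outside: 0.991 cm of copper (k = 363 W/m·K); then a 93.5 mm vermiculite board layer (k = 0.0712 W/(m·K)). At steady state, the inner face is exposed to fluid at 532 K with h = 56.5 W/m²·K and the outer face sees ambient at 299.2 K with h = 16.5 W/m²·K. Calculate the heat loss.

Q = 223 W

Resistance network (inner→outer):
  R_conv,in = 1/(hA) = 1/(56.5·1.33) = 0.01331 K/W
  R_copper = L/(kA) = 0.00991/(363·1.33) = 2.053×10^-5 K/W
  R_vermiculite board = L/(kA) = 0.0935/(0.0712·1.33) = 0.9874 K/W
  R_conv,out = 1/(hA) = 1/(16.5·1.33) = 0.04557 K/W
ΣR = 0.01331 + 2.053×10^-5 + 0.9874 + 0.04557 = 1.046 K/W
Q = ΔT/ΣR = (532 K − 299.2 K)/1.046 = 223 W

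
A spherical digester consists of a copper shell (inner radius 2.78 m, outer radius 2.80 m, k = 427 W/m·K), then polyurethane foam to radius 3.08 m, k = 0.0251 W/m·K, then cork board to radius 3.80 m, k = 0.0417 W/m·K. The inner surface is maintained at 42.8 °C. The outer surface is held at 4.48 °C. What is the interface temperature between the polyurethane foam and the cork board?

T = 24.9 °C

Series thermal resistances, inner to outer:
  R_copper = (1/2.78 − 1/2.80)/(4πk) = 0.002569/(4π·427) = 4.788×10^-7 K/W
  R_polyurethane foam = (1/2.80 − 1/3.08)/(4πk) = 0.03247/(4π·0.0251) = 0.1029 K/W
  R_cork board = (1/3.08 − 1/3.80)/(4πk) = 0.06152/(4π·0.0417) = 0.1174 K/W
ΣR = 4.788×10^-7 + 0.1029 + 0.1174 = 0.2203 K/W
Q = ΔT/ΣR = (42.8 °C − 4.48 °C)/0.2203 = 173.9 W
From the inner boundary to the polyurethane foam/cork board interface, ΣR_partial = 0.1029 K/W.
T_interface = T_in − Q·ΣR_partial = 42.8 °C − (173.9)(0.1029) = 24.9 °C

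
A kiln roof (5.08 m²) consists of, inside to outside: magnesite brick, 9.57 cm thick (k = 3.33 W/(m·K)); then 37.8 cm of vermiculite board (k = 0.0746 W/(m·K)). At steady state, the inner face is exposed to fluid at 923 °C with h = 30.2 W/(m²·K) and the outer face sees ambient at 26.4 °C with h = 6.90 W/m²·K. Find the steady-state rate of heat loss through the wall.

Q = 864 W

Resistance network (inner→outer):
  R_conv,in = 1/(hA) = 1/(30.2·5.08) = 0.006518 K/W
  R_magnesite brick = L/(kA) = 0.0957/(3.33·5.08) = 0.005657 K/W
  R_vermiculite board = L/(kA) = 0.378/(0.0746·5.08) = 0.9974 K/W
  R_conv,out = 1/(hA) = 1/(6.90·5.08) = 0.02853 K/W
ΣR = 0.006518 + 0.005657 + 0.9974 + 0.02853 = 1.038 K/W
Q = ΔT/ΣR = (923 °C − 26.4 °C)/1.038 = 864 W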